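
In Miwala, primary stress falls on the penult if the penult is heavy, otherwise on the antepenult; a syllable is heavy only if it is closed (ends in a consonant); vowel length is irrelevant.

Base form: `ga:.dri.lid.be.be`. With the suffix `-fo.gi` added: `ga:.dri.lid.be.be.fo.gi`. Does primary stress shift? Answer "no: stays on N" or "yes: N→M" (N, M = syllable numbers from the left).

yes: 3→5

Base `ga:.dri.lid.be.be` (5 syllables):
  Weights: 3 lid H, 4 be L, 5 be L.
  The penult (syllable 4, be) is light, so stress falls on the antepenult (syllable 3, lid).
  → primary stress on syllable 3.
Suffixed `ga:.dri.lid.be.be.fo.gi` (7 syllables):
  Weights: 5 be L, 6 fo L, 7 gi L.
  The penult (syllable 6, fo) is light, so stress falls on the antepenult (syllable 5, be).
  → primary stress on syllable 5.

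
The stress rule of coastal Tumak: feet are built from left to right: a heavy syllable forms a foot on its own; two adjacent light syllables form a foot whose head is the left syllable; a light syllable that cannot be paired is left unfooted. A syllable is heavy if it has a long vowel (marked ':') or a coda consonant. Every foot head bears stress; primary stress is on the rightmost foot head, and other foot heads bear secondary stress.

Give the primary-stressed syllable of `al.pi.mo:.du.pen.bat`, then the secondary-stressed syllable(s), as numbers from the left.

primary 6, secondary 1, 3, 5

Weights: 1 al H, 2 pi L, 3 mo: H, 4 du L, 5 pen H, 6 bat H.
Parse left to right (heavy = foot alone; LL = one foot; stranded L unfooted): (ˈal) pi (ˈmo:) du (ˈpen) (ˈbat).
Foot heads: 1, 3, 5, 6.
Primary stress on the rightmost head = syllable 6.
Secondary stress on 1, 3, 5: ˌal.pi.ˌmo:.du.ˌpen.ˈbat.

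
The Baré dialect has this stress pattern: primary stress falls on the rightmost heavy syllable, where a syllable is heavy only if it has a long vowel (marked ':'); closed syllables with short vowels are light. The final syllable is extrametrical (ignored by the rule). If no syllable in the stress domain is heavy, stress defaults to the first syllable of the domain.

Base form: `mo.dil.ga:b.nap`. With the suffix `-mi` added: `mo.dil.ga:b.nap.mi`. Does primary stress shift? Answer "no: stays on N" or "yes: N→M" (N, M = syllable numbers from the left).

Base `mo.dil.ga:b.nap` (4 syllables):
  The final syllable (4, nap) is extrametrical; the stress domain is syllables 1–3.
  Weights: 1 mo L, 2 dil L, 3 ga:b H.
  Heavy syllables in the domain: 3. The rightmost is syllable 3 (ga:b).
  → primary stress on syllable 3.
Suffixed `mo.dil.ga:b.nap.mi` (5 syllables):
  The final syllable (5, mi) is extrametrical; the stress domain is syllables 1–4.
  Weights: 1 mo L, 2 dil L, 3 ga:b H, 4 nap L.
  Heavy syllables in the domain: 3. The rightmost is syllable 3 (ga:b).
  → primary stress on syllable 3.

no: stays on 3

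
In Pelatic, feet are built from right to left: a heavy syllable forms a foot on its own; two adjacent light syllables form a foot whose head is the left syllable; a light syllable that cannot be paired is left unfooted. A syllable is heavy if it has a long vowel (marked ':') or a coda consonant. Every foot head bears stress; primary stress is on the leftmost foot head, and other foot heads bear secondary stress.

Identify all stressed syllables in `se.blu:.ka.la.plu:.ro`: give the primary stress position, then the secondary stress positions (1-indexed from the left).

primary 2, secondary 3, 5

Weights: 1 se L, 2 blu: H, 3 ka L, 4 la L, 5 plu: H, 6 ro L.
Parse right to left (heavy = foot alone; LL = one foot; stranded L unfooted): se (ˈblu:) (ˈka.la) (ˈplu:) ro.
Foot heads: 2, 3, 5.
Primary stress on the leftmost head = syllable 2.
Secondary stress on 3, 5: se.ˈblu:.ˌka.la.ˌplu:.ro.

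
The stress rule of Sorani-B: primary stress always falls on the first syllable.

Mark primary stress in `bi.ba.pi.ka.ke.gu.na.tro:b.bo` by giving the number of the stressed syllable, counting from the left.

1

The word has 9 syllables; the first syllable is syllable 1 (bi).
Primary stress: syllable 1 → ˈbi.ba.pi.ka.ke.gu.na.tro:b.bo.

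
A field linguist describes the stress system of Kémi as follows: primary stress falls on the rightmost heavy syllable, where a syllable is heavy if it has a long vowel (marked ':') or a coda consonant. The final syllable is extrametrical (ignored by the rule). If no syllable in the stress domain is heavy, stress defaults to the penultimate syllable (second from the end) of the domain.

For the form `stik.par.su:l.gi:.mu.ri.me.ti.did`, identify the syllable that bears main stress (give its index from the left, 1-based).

The final syllable (9, did) is extrametrical; the stress domain is syllables 1–8.
Weights: 1 stik H, 2 par H, 3 su:l H, 4 gi: H, 5 mu L, 6 ri L, 7 me L, 8 ti L.
Heavy syllables in the domain: 1, 2, 3, 4. The rightmost is syllable 4 (gi:).
Primary stress: syllable 4 → stik.par.su:l.ˈgi:.mu.ri.me.ti.did.

4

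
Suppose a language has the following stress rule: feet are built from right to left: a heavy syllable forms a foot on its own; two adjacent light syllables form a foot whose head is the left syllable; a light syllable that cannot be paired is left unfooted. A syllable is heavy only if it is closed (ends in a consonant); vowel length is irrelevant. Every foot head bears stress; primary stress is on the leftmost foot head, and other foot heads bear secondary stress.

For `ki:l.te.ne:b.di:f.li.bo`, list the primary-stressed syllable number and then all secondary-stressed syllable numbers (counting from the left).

primary 1, secondary 3, 4, 5

Weights: 1 ki:l H, 2 te L, 3 ne:b H, 4 di:f H, 5 li L, 6 bo L.
Parse right to left (heavy = foot alone; LL = one foot; stranded L unfooted): (ˈki:l) te (ˈne:b) (ˈdi:f) (ˈli.bo).
Foot heads: 1, 3, 4, 5.
Primary stress on the leftmost head = syllable 1.
Secondary stress on 3, 4, 5: ˈki:l.te.ˌne:b.ˌdi:f.ˌli.bo.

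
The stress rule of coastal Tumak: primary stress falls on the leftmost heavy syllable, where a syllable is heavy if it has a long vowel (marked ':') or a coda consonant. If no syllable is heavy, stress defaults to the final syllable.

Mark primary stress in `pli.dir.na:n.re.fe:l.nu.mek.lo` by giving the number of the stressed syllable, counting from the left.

2

Weights: 1 pli L, 2 dir H, 3 na:n H, 4 re L, 5 fe:l H, 6 nu L, 7 mek H, 8 lo L.
Heavy syllables in the domain: 2, 3, 5, 7. The leftmost is syllable 2 (dir).
Primary stress: syllable 2 → pli.ˈdir.na:n.re.fe:l.nu.mek.lo.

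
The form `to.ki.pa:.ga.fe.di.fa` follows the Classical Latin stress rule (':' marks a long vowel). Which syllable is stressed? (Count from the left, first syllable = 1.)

Classical Latin: stress the penult if heavy (long vowel or closed), else the antepenult.
Weights: 5 fe L, 6 di L, 7 fa L.
The penult (syllable 6, di) is light, so stress falls on the antepenult (syllable 5, fe).
Stress on syllable 5: to.ki.pa:.ga.ˈfe.di.fa.

5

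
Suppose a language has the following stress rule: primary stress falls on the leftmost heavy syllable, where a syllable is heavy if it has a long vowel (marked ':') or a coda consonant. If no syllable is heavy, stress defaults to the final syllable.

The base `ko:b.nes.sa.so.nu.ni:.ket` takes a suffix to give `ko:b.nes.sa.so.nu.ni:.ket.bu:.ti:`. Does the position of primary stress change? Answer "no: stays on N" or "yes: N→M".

no: stays on 1

Base `ko:b.nes.sa.so.nu.ni:.ket` (7 syllables):
  Weights: 1 ko:b H, 2 nes H, 3 sa L, 4 so L, 5 nu L, 6 ni: H, 7 ket H.
  Heavy syllables in the domain: 1, 2, 6, 7. The leftmost is syllable 1 (ko:b).
  → primary stress on syllable 1.
Suffixed `ko:b.nes.sa.so.nu.ni:.ket.bu:.ti:` (9 syllables):
  Weights: 1 ko:b H, 2 nes H, 3 sa L, 4 so L, 5 nu L, 6 ni: H, 7 ket H, 8 bu: H, 9 ti: H.
  Heavy syllables in the domain: 1, 2, 6, 7, 8, 9. The leftmost is syllable 1 (ko:b).
  → primary stress on syllable 1.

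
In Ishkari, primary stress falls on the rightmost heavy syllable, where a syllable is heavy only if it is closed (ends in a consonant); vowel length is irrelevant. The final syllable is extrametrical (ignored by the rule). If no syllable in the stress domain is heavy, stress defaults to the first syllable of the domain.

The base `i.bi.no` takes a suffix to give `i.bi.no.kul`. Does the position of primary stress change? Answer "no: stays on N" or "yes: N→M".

Base `i.bi.no` (3 syllables):
  The final syllable (3, no) is extrametrical; the stress domain is syllables 1–2.
  Weights: 1 i L, 2 bi L.
  No heavy syllable in the domain; default to the first syllable of the domain = syllable 1.
  → primary stress on syllable 1.
Suffixed `i.bi.no.kul` (4 syllables):
  The final syllable (4, kul) is extrametrical; the stress domain is syllables 1–3.
  Weights: 1 i L, 2 bi L, 3 no L.
  No heavy syllable in the domain; default to the first syllable of the domain = syllable 1.
  → primary stress on syllable 1.

no: stays on 1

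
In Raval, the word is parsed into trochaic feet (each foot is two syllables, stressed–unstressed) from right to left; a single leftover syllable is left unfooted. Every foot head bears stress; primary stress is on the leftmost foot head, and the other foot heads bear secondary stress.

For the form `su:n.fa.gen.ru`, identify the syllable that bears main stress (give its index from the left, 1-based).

1

Parse right to left into trochaic (ˈσσ) feet: (ˈsu:n.fa) (ˈgen.ru).
Foot heads (stressed positions): 1, 3.
End Rule Leftmost: primary stress on the leftmost head = syllable 1.
Primary stress: syllable 1 → ˈsu:n.fa.gen.ru.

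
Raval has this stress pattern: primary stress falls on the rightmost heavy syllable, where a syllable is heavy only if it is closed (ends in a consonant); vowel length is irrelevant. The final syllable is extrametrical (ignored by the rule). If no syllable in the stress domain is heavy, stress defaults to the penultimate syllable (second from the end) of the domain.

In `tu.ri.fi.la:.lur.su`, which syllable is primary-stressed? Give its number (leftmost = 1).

5

The final syllable (6, su) is extrametrical; the stress domain is syllables 1–5.
Weights: 1 tu L, 2 ri L, 3 fi L, 4 la: L, 5 lur H.
Heavy syllables in the domain: 5. The rightmost is syllable 5 (lur).
Primary stress: syllable 5 → tu.ri.fi.la:.ˈlur.su.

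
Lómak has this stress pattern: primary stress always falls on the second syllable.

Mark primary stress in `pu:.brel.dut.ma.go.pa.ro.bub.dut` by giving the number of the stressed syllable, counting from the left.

2

The word has 9 syllables; the second syllable is syllable 2 (brel).
Primary stress: syllable 2 → pu:.ˈbrel.dut.ma.go.pa.ro.bub.dut.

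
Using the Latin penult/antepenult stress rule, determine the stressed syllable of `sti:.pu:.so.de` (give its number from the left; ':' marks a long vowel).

Classical Latin: stress the penult if heavy (long vowel or closed), else the antepenult.
Weights: 2 pu: H, 3 so L, 4 de L.
The penult (syllable 3, so) is light, so stress falls on the antepenult (syllable 2, pu:).
Stress on syllable 2: sti:.ˈpu:.so.de.

2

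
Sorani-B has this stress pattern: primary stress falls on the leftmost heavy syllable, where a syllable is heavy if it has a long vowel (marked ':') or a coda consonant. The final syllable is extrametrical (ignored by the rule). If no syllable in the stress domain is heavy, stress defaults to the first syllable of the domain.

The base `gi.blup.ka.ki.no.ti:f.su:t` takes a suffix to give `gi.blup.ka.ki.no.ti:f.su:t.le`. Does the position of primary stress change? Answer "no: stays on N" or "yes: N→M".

no: stays on 2

Base `gi.blup.ka.ki.no.ti:f.su:t` (7 syllables):
  The final syllable (7, su:t) is extrametrical; the stress domain is syllables 1–6.
  Weights: 1 gi L, 2 blup H, 3 ka L, 4 ki L, 5 no L, 6 ti:f H.
  Heavy syllables in the domain: 2, 6. The leftmost is syllable 2 (blup).
  → primary stress on syllable 2.
Suffixed `gi.blup.ka.ki.no.ti:f.su:t.le` (8 syllables):
  The final syllable (8, le) is extrametrical; the stress domain is syllables 1–7.
  Weights: 1 gi L, 2 blup H, 3 ka L, 4 ki L, 5 no L, 6 ti:f H, 7 su:t H.
  Heavy syllables in the domain: 2, 6, 7. The leftmost is syllable 2 (blup).
  → primary stress on syllable 2.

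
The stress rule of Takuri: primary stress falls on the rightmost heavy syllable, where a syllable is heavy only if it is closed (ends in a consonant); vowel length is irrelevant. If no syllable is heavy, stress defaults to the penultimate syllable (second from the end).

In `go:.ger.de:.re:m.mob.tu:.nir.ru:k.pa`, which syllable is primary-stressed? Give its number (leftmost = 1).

Weights: 1 go: L, 2 ger H, 3 de: L, 4 re:m H, 5 mob H, 6 tu: L, 7 nir H, 8 ru:k H, 9 pa L.
Heavy syllables in the domain: 2, 4, 5, 7, 8. The rightmost is syllable 8 (ru:k).
Primary stress: syllable 8 → go:.ger.de:.re:m.mob.tu:.nir.ˈru:k.pa.

8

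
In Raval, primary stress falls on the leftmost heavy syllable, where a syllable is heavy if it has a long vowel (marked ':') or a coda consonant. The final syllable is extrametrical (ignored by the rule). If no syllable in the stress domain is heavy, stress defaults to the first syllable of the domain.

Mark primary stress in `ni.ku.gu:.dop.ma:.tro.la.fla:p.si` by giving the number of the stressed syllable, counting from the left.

The final syllable (9, si) is extrametrical; the stress domain is syllables 1–8.
Weights: 1 ni L, 2 ku L, 3 gu: H, 4 dop H, 5 ma: H, 6 tro L, 7 la L, 8 fla:p H.
Heavy syllables in the domain: 3, 4, 5, 8. The leftmost is syllable 3 (gu:).
Primary stress: syllable 3 → ni.ku.ˈgu:.dop.ma:.tro.la.fla:p.si.

3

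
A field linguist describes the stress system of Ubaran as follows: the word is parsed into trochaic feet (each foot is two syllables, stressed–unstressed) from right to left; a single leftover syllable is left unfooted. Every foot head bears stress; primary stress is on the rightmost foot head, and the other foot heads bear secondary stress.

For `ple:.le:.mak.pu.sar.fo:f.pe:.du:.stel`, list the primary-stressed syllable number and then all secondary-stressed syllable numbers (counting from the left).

Parse right to left into trochaic (ˈσσ) feet: ple: (ˈle:.mak) (ˈpu.sar) (ˈfo:f.pe:) (ˈdu:.stel). Syllable 1 is left unfooted.
Foot heads (stressed positions): 2, 4, 6, 8.
End Rule Rightmost: primary stress on the rightmost head = syllable 8.
Secondary stress on 2, 4, 6: ple:.ˌle:.mak.ˌpu.sar.ˌfo:f.pe:.ˈdu:.stel.

primary 8, secondary 2, 4, 6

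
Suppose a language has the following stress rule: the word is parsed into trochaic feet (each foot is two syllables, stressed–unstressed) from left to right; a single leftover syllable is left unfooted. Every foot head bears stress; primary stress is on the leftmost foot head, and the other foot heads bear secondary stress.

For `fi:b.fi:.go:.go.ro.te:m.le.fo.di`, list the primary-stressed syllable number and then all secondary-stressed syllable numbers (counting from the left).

Parse left to right into trochaic (ˈσσ) feet: (ˈfi:b.fi:) (ˈgo:.go) (ˈro.te:m) (ˈle.fo) di. Syllable 9 is left unfooted.
Foot heads (stressed positions): 1, 3, 5, 7.
End Rule Leftmost: primary stress on the leftmost head = syllable 1.
Secondary stress on 3, 5, 7: ˈfi:b.fi:.ˌgo:.go.ˌro.te:m.ˌle.fo.di.

primary 1, secondary 3, 5, 7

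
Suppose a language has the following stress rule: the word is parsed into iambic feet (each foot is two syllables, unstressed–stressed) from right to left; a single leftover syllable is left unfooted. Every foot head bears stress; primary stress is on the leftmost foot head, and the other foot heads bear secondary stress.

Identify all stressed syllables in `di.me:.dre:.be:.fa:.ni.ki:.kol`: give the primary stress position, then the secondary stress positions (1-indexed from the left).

primary 2, secondary 4, 6, 8

Parse right to left into iambic (σˈσ) feet: (di.ˈme:) (dre:.ˈbe:) (fa:.ˈni) (ki:.ˈkol).
Foot heads (stressed positions): 2, 4, 6, 8.
End Rule Leftmost: primary stress on the leftmost head = syllable 2.
Secondary stress on 4, 6, 8: di.ˈme:.dre:.ˌbe:.fa:.ˌni.ki:.ˌkol.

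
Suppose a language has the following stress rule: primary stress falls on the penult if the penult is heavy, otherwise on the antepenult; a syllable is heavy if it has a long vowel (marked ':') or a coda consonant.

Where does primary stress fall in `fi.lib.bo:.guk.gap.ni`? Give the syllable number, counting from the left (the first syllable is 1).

Weights: 4 guk H, 5 gap H, 6 ni L.
The penult (syllable 5, gap) is heavy, so it takes stress.
Primary stress: syllable 5 → fi.lib.bo:.guk.ˈgap.ni.

5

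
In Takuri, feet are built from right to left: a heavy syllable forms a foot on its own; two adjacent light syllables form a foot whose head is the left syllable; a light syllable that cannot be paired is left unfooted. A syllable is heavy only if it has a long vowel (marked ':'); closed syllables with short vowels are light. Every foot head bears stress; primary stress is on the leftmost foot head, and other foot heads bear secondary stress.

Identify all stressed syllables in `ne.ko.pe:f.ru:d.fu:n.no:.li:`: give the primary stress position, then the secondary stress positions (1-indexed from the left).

Weights: 1 ne L, 2 ko L, 3 pe:f H, 4 ru:d H, 5 fu:n H, 6 no: H, 7 li: H.
Parse right to left (heavy = foot alone; LL = one foot; stranded L unfooted): (ˈne.ko) (ˈpe:f) (ˈru:d) (ˈfu:n) (ˈno:) (ˈli:).
Foot heads: 1, 3, 4, 5, 6, 7.
Primary stress on the leftmost head = syllable 1.
Secondary stress on 3, 4, 5, 6, 7: ˈne.ko.ˌpe:f.ˌru:d.ˌfu:n.ˌno:.ˌli:.

primary 1, secondary 3, 4, 5, 6, 7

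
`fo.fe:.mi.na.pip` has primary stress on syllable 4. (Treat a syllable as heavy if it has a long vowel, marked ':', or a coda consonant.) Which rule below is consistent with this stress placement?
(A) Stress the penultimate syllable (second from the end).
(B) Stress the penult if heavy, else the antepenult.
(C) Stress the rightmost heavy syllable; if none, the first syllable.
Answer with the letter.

Rule A → syllable 4 ✓.
Rule B → syllable 3 (observed: 4).
Rule C → syllable 5 (observed: 4).

A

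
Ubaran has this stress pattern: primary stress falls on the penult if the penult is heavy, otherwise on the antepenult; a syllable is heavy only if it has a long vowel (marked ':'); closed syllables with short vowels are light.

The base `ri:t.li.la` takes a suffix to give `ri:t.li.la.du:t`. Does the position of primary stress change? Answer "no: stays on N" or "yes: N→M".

yes: 1→2

Base `ri:t.li.la` (3 syllables):
  Weights: 1 ri:t H, 2 li L, 3 la L.
  The penult (syllable 2, li) is light, so stress falls on the antepenult (syllable 1, ri:t).
  → primary stress on syllable 1.
Suffixed `ri:t.li.la.du:t` (4 syllables):
  Weights: 2 li L, 3 la L, 4 du:t H.
  The penult (syllable 3, la) is light, so stress falls on the antepenult (syllable 2, li).
  → primary stress on syllable 2.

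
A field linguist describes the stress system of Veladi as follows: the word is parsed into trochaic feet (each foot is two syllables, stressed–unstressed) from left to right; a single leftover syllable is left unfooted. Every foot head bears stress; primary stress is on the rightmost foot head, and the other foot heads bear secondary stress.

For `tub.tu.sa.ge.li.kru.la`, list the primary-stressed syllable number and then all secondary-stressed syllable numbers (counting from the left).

primary 5, secondary 1, 3

Parse left to right into trochaic (ˈσσ) feet: (ˈtub.tu) (ˈsa.ge) (ˈli.kru) la. Syllable 7 is left unfooted.
Foot heads (stressed positions): 1, 3, 5.
End Rule Rightmost: primary stress on the rightmost head = syllable 5.
Secondary stress on 1, 3: ˌtub.tu.ˌsa.ge.ˈli.kru.la.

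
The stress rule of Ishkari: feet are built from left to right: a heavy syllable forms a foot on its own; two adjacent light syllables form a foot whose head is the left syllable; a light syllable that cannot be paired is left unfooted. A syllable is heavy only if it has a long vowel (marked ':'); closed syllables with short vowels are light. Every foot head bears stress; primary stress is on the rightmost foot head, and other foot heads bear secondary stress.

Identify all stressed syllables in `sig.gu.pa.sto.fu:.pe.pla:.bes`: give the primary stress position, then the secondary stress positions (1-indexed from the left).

primary 7, secondary 1, 3, 5

Weights: 1 sig L, 2 gu L, 3 pa L, 4 sto L, 5 fu: H, 6 pe L, 7 pla: H, 8 bes L.
Parse left to right (heavy = foot alone; LL = one foot; stranded L unfooted): (ˈsig.gu) (ˈpa.sto) (ˈfu:) pe (ˈpla:) bes.
Foot heads: 1, 3, 5, 7.
Primary stress on the rightmost head = syllable 7.
Secondary stress on 1, 3, 5: ˌsig.gu.ˌpa.sto.ˌfu:.pe.ˈpla:.bes.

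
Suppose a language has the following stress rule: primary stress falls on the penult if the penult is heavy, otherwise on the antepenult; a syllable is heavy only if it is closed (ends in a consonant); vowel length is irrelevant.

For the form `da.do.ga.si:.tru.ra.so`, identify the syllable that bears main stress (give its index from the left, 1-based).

Weights: 5 tru L, 6 ra L, 7 so L.
The penult (syllable 6, ra) is light, so stress falls on the antepenult (syllable 5, tru).
Primary stress: syllable 5 → da.do.ga.si:.ˈtru.ra.so.

5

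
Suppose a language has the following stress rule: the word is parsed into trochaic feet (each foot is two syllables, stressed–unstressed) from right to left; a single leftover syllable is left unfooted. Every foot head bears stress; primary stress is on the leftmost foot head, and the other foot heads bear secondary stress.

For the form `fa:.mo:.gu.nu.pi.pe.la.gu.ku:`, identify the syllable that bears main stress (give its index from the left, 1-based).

Parse right to left into trochaic (ˈσσ) feet: fa: (ˈmo:.gu) (ˈnu.pi) (ˈpe.la) (ˈgu.ku:). Syllable 1 is left unfooted.
Foot heads (stressed positions): 2, 4, 6, 8.
End Rule Leftmost: primary stress on the leftmost head = syllable 2.
Primary stress: syllable 2 → fa:.ˈmo:.gu.nu.pi.pe.la.gu.ku:.

2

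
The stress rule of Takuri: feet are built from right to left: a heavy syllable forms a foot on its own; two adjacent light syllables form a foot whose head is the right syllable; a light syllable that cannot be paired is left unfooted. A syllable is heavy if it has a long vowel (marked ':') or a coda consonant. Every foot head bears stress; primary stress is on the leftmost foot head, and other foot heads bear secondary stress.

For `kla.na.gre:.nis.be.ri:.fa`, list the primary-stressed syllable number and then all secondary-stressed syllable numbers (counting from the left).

Weights: 1 kla L, 2 na L, 3 gre: H, 4 nis H, 5 be L, 6 ri: H, 7 fa L.
Parse right to left (heavy = foot alone; LL = one foot; stranded L unfooted): (kla.ˈna) (ˈgre:) (ˈnis) be (ˈri:) fa.
Foot heads: 2, 3, 4, 6.
Primary stress on the leftmost head = syllable 2.
Secondary stress on 3, 4, 6: kla.ˈna.ˌgre:.ˌnis.be.ˌri:.fa.

primary 2, secondary 3, 4, 6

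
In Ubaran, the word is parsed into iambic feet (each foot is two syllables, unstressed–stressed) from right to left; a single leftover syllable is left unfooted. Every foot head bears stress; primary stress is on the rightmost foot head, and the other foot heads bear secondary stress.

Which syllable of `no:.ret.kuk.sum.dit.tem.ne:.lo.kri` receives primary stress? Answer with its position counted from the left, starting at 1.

Parse right to left into iambic (σˈσ) feet: no: (ret.ˈkuk) (sum.ˈdit) (tem.ˈne:) (lo.ˈkri). Syllable 1 is left unfooted.
Foot heads (stressed positions): 3, 5, 7, 9.
End Rule Rightmost: primary stress on the rightmost head = syllable 9.
Primary stress: syllable 9 → no:.ret.kuk.sum.dit.tem.ne:.lo.ˈkri.

9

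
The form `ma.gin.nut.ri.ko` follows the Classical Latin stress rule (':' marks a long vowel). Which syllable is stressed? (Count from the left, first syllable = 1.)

Classical Latin: stress the penult if heavy (long vowel or closed), else the antepenult.
Weights: 3 nut H, 4 ri L, 5 ko L.
The penult (syllable 4, ri) is light, so stress falls on the antepenult (syllable 3, nut).
Stress on syllable 3: ma.gin.ˈnut.ri.ko.

3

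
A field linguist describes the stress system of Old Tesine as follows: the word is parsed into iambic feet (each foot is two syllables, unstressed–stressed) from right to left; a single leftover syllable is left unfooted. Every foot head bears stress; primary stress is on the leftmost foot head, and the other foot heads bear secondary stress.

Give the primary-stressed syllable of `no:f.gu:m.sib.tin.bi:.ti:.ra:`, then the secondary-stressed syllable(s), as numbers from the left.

primary 3, secondary 5, 7

Parse right to left into iambic (σˈσ) feet: no:f (gu:m.ˈsib) (tin.ˈbi:) (ti:.ˈra:). Syllable 1 is left unfooted.
Foot heads (stressed positions): 3, 5, 7.
End Rule Leftmost: primary stress on the leftmost head = syllable 3.
Secondary stress on 5, 7: no:f.gu:m.ˈsib.tin.ˌbi:.ti:.ˌra:.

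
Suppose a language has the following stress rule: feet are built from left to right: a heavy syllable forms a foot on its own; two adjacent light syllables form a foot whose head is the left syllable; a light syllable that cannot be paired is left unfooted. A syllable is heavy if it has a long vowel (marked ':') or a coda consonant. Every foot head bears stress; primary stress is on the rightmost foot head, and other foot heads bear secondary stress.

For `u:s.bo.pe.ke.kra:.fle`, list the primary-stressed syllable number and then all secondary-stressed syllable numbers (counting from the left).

primary 5, secondary 1, 2

Weights: 1 u:s H, 2 bo L, 3 pe L, 4 ke L, 5 kra: H, 6 fle L.
Parse left to right (heavy = foot alone; LL = one foot; stranded L unfooted): (ˈu:s) (ˈbo.pe) ke (ˈkra:) fle.
Foot heads: 1, 2, 5.
Primary stress on the rightmost head = syllable 5.
Secondary stress on 1, 2: ˌu:s.ˌbo.pe.ke.ˈkra:.fle.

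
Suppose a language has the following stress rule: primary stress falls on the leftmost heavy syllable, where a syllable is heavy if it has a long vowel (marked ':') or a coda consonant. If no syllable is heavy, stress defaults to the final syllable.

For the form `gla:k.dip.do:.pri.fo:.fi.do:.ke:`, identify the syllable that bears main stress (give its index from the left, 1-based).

Weights: 1 gla:k H, 2 dip H, 3 do: H, 4 pri L, 5 fo: H, 6 fi L, 7 do: H, 8 ke: H.
Heavy syllables in the domain: 1, 2, 3, 5, 7, 8. The leftmost is syllable 1 (gla:k).
Primary stress: syllable 1 → ˈgla:k.dip.do:.pri.fo:.fi.do:.ke:.

1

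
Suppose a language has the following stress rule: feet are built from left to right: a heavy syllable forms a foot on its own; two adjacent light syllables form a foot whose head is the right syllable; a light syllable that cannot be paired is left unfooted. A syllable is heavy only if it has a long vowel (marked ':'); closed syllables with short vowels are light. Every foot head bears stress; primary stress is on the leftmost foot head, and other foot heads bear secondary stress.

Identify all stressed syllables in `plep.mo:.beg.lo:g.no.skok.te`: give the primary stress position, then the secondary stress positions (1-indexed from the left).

Weights: 1 plep L, 2 mo: H, 3 beg L, 4 lo:g H, 5 no L, 6 skok L, 7 te L.
Parse left to right (heavy = foot alone; LL = one foot; stranded L unfooted): plep (ˈmo:) beg (ˈlo:g) (no.ˈskok) te.
Foot heads: 2, 4, 6.
Primary stress on the leftmost head = syllable 2.
Secondary stress on 4, 6: plep.ˈmo:.beg.ˌlo:g.no.ˌskok.te.

primary 2, secondary 4, 6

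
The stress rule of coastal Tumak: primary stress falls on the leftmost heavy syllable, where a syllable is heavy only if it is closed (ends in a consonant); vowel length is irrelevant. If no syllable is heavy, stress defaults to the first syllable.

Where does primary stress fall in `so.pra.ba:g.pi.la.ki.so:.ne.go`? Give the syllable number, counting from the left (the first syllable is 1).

3

Weights: 1 so L, 2 pra L, 3 ba:g H, 4 pi L, 5 la L, 6 ki L, 7 so: L, 8 ne L, 9 go L.
Heavy syllables in the domain: 3. The leftmost is syllable 3 (ba:g).
Primary stress: syllable 3 → so.pra.ˈba:g.pi.la.ki.so:.ne.go.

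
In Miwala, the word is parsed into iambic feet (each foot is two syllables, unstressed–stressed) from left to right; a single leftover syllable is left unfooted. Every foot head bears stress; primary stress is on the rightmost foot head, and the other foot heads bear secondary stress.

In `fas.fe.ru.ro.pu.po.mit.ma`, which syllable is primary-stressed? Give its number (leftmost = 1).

Parse left to right into iambic (σˈσ) feet: (fas.ˈfe) (ru.ˈro) (pu.ˈpo) (mit.ˈma).
Foot heads (stressed positions): 2, 4, 6, 8.
End Rule Rightmost: primary stress on the rightmost head = syllable 8.
Primary stress: syllable 8 → fas.fe.ru.ro.pu.po.mit.ˈma.

8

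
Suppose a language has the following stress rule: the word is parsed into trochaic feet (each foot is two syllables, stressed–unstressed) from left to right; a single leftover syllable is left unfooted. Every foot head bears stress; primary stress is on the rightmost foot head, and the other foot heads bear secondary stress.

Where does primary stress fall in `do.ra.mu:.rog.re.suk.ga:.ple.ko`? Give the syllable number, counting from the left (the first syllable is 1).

7

Parse left to right into trochaic (ˈσσ) feet: (ˈdo.ra) (ˈmu:.rog) (ˈre.suk) (ˈga:.ple) ko. Syllable 9 is left unfooted.
Foot heads (stressed positions): 1, 3, 5, 7.
End Rule Rightmost: primary stress on the rightmost head = syllable 7.
Primary stress: syllable 7 → do.ra.mu:.rog.re.suk.ˈga:.ple.ko.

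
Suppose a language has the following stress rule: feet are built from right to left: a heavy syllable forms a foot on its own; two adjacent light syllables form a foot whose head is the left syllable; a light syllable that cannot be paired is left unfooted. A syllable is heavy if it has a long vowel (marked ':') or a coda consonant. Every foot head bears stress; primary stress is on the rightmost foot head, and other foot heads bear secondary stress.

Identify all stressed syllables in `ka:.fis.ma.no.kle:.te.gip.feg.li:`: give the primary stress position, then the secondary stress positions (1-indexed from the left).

Weights: 1 ka: H, 2 fis H, 3 ma L, 4 no L, 5 kle: H, 6 te L, 7 gip H, 8 feg H, 9 li: H.
Parse right to left (heavy = foot alone; LL = one foot; stranded L unfooted): (ˈka:) (ˈfis) (ˈma.no) (ˈkle:) te (ˈgip) (ˈfeg) (ˈli:).
Foot heads: 1, 2, 3, 5, 7, 8, 9.
Primary stress on the rightmost head = syllable 9.
Secondary stress on 1, 2, 3, 5, 7, 8: ˌka:.ˌfis.ˌma.no.ˌkle:.te.ˌgip.ˌfeg.ˈli:.

primary 9, secondary 1, 2, 3, 5, 7, 8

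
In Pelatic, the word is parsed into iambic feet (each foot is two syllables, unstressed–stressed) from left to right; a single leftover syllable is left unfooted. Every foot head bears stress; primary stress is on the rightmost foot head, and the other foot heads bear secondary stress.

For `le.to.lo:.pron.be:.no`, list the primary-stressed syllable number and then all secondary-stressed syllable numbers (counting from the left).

primary 6, secondary 2, 4

Parse left to right into iambic (σˈσ) feet: (le.ˈto) (lo:.ˈpron) (be:.ˈno).
Foot heads (stressed positions): 2, 4, 6.
End Rule Rightmost: primary stress on the rightmost head = syllable 6.
Secondary stress on 2, 4: le.ˌto.lo:.ˌpron.be:.ˈno.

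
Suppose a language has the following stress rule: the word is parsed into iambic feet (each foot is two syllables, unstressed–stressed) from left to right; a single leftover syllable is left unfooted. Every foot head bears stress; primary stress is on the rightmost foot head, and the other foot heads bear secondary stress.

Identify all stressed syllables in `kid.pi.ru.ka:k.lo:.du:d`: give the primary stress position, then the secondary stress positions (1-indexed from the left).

primary 6, secondary 2, 4

Parse left to right into iambic (σˈσ) feet: (kid.ˈpi) (ru.ˈka:k) (lo:.ˈdu:d).
Foot heads (stressed positions): 2, 4, 6.
End Rule Rightmost: primary stress on the rightmost head = syllable 6.
Secondary stress on 2, 4: kid.ˌpi.ru.ˌka:k.lo:.ˈdu:d.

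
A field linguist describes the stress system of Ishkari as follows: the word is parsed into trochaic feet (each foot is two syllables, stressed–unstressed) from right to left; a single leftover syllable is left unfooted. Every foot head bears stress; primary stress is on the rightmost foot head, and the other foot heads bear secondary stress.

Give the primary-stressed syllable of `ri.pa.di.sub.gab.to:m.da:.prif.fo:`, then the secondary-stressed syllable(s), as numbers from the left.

primary 8, secondary 2, 4, 6

Parse right to left into trochaic (ˈσσ) feet: ri (ˈpa.di) (ˈsub.gab) (ˈto:m.da:) (ˈprif.fo:). Syllable 1 is left unfooted.
Foot heads (stressed positions): 2, 4, 6, 8.
End Rule Rightmost: primary stress on the rightmost head = syllable 8.
Secondary stress on 2, 4, 6: ri.ˌpa.di.ˌsub.gab.ˌto:m.da:.ˈprif.fo:.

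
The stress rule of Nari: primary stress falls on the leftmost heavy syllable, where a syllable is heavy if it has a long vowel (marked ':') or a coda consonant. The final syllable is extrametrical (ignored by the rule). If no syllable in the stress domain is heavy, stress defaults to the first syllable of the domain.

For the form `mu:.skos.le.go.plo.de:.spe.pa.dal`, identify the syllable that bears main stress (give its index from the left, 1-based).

1

The final syllable (9, dal) is extrametrical; the stress domain is syllables 1–8.
Weights: 1 mu: H, 2 skos H, 3 le L, 4 go L, 5 plo L, 6 de: H, 7 spe L, 8 pa L.
Heavy syllables in the domain: 1, 2, 6. The leftmost is syllable 1 (mu:).
Primary stress: syllable 1 → ˈmu:.skos.le.go.plo.de:.spe.pa.dal.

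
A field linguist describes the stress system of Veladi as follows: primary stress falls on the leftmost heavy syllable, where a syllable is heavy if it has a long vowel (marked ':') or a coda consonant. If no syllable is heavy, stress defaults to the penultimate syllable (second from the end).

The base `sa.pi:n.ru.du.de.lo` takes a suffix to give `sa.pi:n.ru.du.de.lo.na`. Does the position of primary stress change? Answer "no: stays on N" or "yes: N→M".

Base `sa.pi:n.ru.du.de.lo` (6 syllables):
  Weights: 1 sa L, 2 pi:n H, 3 ru L, 4 du L, 5 de L, 6 lo L.
  Heavy syllables in the domain: 2. The leftmost is syllable 2 (pi:n).
  → primary stress on syllable 2.
Suffixed `sa.pi:n.ru.du.de.lo.na` (7 syllables):
  Weights: 1 sa L, 2 pi:n H, 3 ru L, 4 du L, 5 de L, 6 lo L, 7 na L.
  Heavy syllables in the domain: 2. The leftmost is syllable 2 (pi:n).
  → primary stress on syllable 2.

no: stays on 2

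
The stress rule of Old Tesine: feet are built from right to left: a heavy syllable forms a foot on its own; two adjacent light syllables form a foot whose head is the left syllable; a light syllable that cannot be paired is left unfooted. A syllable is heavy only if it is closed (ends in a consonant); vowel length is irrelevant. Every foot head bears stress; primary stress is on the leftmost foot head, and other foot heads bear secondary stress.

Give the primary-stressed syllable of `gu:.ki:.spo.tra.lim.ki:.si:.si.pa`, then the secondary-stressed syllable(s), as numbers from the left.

primary 1, secondary 3, 5, 6, 8

Weights: 1 gu: L, 2 ki: L, 3 spo L, 4 tra L, 5 lim H, 6 ki: L, 7 si: L, 8 si L, 9 pa L.
Parse right to left (heavy = foot alone; LL = one foot; stranded L unfooted): (ˈgu:.ki:) (ˈspo.tra) (ˈlim) (ˈki:.si:) (ˈsi.pa).
Foot heads: 1, 3, 5, 6, 8.
Primary stress on the leftmost head = syllable 1.
Secondary stress on 3, 5, 6, 8: ˈgu:.ki:.ˌspo.tra.ˌlim.ˌki:.si:.ˌsi.pa.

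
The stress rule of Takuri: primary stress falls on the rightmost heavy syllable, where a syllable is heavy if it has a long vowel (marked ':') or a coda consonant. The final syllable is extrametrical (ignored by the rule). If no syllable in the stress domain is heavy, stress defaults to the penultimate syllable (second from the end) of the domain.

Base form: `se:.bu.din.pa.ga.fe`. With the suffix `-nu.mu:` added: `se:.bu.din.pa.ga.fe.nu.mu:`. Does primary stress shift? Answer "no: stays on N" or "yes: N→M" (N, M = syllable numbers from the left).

no: stays on 3

Base `se:.bu.din.pa.ga.fe` (6 syllables):
  The final syllable (6, fe) is extrametrical; the stress domain is syllables 1–5.
  Weights: 1 se: H, 2 bu L, 3 din H, 4 pa L, 5 ga L.
  Heavy syllables in the domain: 1, 3. The rightmost is syllable 3 (din).
  → primary stress on syllable 3.
Suffixed `se:.bu.din.pa.ga.fe.nu.mu:` (8 syllables):
  The final syllable (8, mu:) is extrametrical; the stress domain is syllables 1–7.
  Weights: 1 se: H, 2 bu L, 3 din H, 4 pa L, 5 ga L, 6 fe L, 7 nu L.
  Heavy syllables in the domain: 1, 3. The rightmost is syllable 3 (din).
  → primary stress on syllable 3.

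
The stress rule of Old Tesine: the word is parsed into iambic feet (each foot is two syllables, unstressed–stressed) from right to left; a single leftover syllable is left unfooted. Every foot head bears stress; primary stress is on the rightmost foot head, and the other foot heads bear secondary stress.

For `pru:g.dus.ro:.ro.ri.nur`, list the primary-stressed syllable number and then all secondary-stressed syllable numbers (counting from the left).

Parse right to left into iambic (σˈσ) feet: (pru:g.ˈdus) (ro:.ˈro) (ri.ˈnur).
Foot heads (stressed positions): 2, 4, 6.
End Rule Rightmost: primary stress on the rightmost head = syllable 6.
Secondary stress on 2, 4: pru:g.ˌdus.ro:.ˌro.ri.ˈnur.

primary 6, secondary 2, 4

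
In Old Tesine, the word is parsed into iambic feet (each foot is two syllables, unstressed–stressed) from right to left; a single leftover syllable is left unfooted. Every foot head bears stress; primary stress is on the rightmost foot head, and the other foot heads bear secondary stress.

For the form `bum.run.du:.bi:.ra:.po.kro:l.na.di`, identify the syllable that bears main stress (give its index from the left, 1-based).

9

Parse right to left into iambic (σˈσ) feet: bum (run.ˈdu:) (bi:.ˈra:) (po.ˈkro:l) (na.ˈdi). Syllable 1 is left unfooted.
Foot heads (stressed positions): 3, 5, 7, 9.
End Rule Rightmost: primary stress on the rightmost head = syllable 9.
Primary stress: syllable 9 → bum.run.du:.bi:.ra:.po.kro:l.na.ˈdi.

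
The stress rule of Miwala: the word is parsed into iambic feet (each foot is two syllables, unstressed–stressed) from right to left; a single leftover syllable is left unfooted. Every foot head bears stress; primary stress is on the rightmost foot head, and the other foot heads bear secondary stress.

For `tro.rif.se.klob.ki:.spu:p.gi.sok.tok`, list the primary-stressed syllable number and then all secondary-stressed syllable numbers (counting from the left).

primary 9, secondary 3, 5, 7

Parse right to left into iambic (σˈσ) feet: tro (rif.ˈse) (klob.ˈki:) (spu:p.ˈgi) (sok.ˈtok). Syllable 1 is left unfooted.
Foot heads (stressed positions): 3, 5, 7, 9.
End Rule Rightmost: primary stress on the rightmost head = syllable 9.
Secondary stress on 3, 5, 7: tro.rif.ˌse.klob.ˌki:.spu:p.ˌgi.sok.ˈtok.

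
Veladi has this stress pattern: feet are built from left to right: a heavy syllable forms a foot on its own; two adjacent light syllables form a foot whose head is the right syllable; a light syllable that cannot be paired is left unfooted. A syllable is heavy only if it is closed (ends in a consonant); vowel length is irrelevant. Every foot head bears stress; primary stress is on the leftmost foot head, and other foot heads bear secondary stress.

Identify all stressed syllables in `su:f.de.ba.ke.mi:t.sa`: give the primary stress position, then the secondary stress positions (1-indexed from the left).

Weights: 1 su:f H, 2 de L, 3 ba L, 4 ke L, 5 mi:t H, 6 sa L.
Parse left to right (heavy = foot alone; LL = one foot; stranded L unfooted): (ˈsu:f) (de.ˈba) ke (ˈmi:t) sa.
Foot heads: 1, 3, 5.
Primary stress on the leftmost head = syllable 1.
Secondary stress on 3, 5: ˈsu:f.de.ˌba.ke.ˌmi:t.sa.

primary 1, secondary 3, 5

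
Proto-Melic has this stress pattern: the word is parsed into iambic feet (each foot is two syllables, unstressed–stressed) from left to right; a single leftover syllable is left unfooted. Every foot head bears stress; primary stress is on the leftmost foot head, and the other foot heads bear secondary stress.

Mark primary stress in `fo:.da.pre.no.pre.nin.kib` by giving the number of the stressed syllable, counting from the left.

2

Parse left to right into iambic (σˈσ) feet: (fo:.ˈda) (pre.ˈno) (pre.ˈnin) kib. Syllable 7 is left unfooted.
Foot heads (stressed positions): 2, 4, 6.
End Rule Leftmost: primary stress on the leftmost head = syllable 2.
Primary stress: syllable 2 → fo:.ˈda.pre.no.pre.nin.kib.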